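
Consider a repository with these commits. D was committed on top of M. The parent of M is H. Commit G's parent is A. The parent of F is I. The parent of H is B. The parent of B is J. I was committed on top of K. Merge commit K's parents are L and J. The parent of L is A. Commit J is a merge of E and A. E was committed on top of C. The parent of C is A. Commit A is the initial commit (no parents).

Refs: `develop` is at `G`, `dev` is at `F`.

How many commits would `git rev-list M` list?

Walking parent pointers from M: reachable set = {A, B, C, E, H, J, M}.
That is 7 commits.

7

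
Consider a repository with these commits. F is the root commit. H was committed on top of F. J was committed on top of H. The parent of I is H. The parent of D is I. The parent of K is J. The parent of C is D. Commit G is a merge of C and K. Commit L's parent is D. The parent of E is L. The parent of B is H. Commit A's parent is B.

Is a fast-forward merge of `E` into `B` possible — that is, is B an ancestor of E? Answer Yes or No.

No

A fast-forward from B to E is possible iff B is an ancestor of E.
Ancestors of E: {D, E, F, H, I, L}.
B is not among them, so fast-forward is not possible.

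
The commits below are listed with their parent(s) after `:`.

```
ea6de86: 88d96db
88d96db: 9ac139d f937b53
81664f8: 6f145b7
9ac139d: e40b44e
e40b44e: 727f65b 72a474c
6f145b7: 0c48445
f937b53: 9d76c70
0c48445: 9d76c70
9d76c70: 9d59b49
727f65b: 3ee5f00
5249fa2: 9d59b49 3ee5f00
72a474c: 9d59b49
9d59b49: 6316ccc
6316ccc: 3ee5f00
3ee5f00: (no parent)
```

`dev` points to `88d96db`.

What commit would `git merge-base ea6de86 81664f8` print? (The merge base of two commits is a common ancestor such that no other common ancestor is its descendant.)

Ancestors of ea6de86: {3ee5f00, 6316ccc, 727f65b, 72a474c, 88d96db, 9ac139d, 9d59b49, 9d76c70, e40b44e, ea6de86, f937b53}.
Ancestors of 81664f8: {0c48445, 3ee5f00, 6316ccc, 6f145b7, 81664f8, 9d59b49, 9d76c70}.
Common ancestors: {3ee5f00, 6316ccc, 9d59b49, 9d76c70}.
Among these, 9d76c70 is not an ancestor of any other common ancestor — it is the merge base.

9d76c70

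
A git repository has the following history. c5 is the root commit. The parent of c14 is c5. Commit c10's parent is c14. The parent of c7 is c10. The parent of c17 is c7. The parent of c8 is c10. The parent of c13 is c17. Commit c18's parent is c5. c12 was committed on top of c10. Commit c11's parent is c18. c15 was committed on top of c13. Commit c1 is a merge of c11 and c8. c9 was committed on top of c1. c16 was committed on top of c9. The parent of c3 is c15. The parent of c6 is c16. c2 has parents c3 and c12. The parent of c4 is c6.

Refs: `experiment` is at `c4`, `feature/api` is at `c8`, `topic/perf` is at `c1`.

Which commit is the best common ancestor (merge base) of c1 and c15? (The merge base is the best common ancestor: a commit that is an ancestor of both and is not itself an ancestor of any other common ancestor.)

c10

Ancestors of c1: {c1, c10, c11, c14, c18, c5, c8}.
Ancestors of c15: {c10, c13, c14, c15, c17, c5, c7}.
Common ancestors: {c10, c14, c5}.
Among these, c10 is not an ancestor of any other common ancestor — it is the merge base.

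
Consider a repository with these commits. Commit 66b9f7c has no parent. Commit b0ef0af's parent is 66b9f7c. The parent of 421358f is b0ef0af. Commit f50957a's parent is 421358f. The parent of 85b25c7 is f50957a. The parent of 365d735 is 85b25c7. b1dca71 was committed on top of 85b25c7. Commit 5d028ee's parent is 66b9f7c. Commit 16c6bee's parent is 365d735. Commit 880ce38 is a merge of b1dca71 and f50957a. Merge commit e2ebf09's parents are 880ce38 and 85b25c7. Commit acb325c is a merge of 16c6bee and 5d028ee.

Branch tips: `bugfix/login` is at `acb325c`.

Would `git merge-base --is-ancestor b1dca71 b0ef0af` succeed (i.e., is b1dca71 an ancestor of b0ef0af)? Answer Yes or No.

Ancestors of b0ef0af: {66b9f7c, b0ef0af}.
b1dca71 is not in that set, so it is not an ancestor of b0ef0af.

No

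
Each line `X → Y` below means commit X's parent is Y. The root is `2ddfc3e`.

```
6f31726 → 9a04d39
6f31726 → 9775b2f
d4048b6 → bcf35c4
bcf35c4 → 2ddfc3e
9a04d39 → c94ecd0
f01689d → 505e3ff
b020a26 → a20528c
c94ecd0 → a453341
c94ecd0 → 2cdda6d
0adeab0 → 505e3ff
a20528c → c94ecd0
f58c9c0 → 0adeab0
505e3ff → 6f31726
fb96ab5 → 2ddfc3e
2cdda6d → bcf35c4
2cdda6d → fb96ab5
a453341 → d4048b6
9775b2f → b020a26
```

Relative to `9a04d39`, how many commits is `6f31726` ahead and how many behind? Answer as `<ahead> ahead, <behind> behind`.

Reachable from 6f31726: {2cdda6d, 2ddfc3e, 6f31726, 9775b2f, 9a04d39, a20528c, a453341, b020a26, bcf35c4, c94ecd0, d4048b6, fb96ab5}.
Reachable from 9a04d39: {2cdda6d, 2ddfc3e, 9a04d39, a453341, bcf35c4, c94ecd0, d4048b6, fb96ab5}.
Only in 6f31726's history (ahead): {6f31726, 9775b2f, a20528c, b020a26} — 4.
Only in 9a04d39's history (behind): {} — 0.

4 ahead, 0 behind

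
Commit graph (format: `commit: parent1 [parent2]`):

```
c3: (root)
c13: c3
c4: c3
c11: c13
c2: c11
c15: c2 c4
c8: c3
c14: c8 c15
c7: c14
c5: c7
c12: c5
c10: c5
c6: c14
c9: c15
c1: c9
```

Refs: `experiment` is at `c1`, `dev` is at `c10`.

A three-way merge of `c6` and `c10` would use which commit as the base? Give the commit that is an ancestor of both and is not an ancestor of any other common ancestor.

Ancestors of c6: {c11, c13, c14, c15, c2, c3, c4, c6, c8}.
Ancestors of c10: {c10, c11, c13, c14, c15, c2, c3, c4, c5, c7, c8}.
Common ancestors: {c11, c13, c14, c15, c2, c3, c4, c8}.
Among these, c14 is not an ancestor of any other common ancestor — it is the merge base.

c14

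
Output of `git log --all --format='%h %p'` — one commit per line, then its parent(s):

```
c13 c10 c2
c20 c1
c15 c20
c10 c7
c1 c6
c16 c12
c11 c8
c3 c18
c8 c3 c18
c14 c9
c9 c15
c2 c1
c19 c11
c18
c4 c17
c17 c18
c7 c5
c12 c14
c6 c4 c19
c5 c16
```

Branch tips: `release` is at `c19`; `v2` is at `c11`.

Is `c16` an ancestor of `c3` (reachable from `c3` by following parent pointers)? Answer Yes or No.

No

Ancestors of c3: {c18, c3}.
c16 is not in that set, so it is not an ancestor of c3.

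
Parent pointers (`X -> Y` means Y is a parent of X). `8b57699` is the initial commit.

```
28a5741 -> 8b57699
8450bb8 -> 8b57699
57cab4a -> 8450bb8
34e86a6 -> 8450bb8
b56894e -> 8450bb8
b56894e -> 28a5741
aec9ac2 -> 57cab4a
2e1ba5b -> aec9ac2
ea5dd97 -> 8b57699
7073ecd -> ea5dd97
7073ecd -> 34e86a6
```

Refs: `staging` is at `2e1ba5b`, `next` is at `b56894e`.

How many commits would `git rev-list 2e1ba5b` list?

5

Walking parent pointers from 2e1ba5b: reachable set = {2e1ba5b, 57cab4a, 8450bb8, 8b57699, aec9ac2}.
That is 5 commits.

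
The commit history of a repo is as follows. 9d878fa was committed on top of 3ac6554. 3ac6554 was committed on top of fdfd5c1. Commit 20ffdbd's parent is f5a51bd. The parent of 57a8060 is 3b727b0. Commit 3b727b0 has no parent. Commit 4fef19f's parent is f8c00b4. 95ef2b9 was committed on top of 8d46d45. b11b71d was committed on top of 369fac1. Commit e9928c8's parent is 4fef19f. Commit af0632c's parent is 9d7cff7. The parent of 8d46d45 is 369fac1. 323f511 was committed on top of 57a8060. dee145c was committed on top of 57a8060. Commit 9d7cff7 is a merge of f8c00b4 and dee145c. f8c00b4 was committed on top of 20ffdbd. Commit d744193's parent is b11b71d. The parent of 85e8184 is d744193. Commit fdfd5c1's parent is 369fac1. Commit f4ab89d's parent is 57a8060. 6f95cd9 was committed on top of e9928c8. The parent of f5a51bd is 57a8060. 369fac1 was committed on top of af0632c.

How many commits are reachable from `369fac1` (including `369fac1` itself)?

Walking parent pointers from 369fac1: reachable set = {20ffdbd, 369fac1, 3b727b0, 57a8060, 9d7cff7, af0632c, dee145c, f5a51bd, f8c00b4}.
That is 9 commits.

9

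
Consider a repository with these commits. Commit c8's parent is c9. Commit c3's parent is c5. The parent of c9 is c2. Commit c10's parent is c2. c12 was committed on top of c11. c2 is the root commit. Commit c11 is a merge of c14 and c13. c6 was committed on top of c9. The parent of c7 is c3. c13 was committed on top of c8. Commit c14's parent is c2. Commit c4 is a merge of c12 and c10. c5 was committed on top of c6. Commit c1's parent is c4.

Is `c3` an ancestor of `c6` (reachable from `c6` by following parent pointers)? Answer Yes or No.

No

Ancestors of c6: {c2, c6, c9}.
c3 is not in that set, so it is not an ancestor of c6.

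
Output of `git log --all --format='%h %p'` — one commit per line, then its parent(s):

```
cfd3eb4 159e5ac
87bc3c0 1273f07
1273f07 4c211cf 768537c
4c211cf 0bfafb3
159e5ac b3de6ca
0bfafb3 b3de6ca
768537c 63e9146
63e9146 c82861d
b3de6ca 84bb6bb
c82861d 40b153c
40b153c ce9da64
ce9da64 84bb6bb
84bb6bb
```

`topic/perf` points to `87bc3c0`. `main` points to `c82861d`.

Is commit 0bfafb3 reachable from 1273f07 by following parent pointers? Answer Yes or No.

Ancestors of 1273f07 (commits reachable by following parents): {0bfafb3, 1273f07, 40b153c, 4c211cf, 63e9146, 768537c, 84bb6bb, b3de6ca, c82861d, ce9da64}.
0bfafb3 is in that set, so it is an ancestor of 1273f07.

Yes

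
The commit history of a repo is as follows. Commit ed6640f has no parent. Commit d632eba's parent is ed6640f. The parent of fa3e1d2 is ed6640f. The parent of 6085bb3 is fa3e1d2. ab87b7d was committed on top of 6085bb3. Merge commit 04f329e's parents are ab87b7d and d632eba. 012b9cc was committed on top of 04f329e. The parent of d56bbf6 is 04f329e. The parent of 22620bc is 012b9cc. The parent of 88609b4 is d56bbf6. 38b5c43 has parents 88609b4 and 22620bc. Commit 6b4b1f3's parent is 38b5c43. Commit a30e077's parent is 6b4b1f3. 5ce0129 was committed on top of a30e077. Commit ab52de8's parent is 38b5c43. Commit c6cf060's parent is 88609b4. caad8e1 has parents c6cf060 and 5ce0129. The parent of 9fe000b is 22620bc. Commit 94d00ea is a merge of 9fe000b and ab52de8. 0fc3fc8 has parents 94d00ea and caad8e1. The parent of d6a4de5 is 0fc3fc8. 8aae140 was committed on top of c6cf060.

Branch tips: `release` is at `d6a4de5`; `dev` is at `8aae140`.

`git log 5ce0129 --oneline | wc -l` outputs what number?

14

Walking parent pointers from 5ce0129: reachable set = {012b9cc, 04f329e, 22620bc, 38b5c43, 5ce0129, 6085bb3, 6b4b1f3, 88609b4, a30e077, ab87b7d, d56bbf6, d632eba, ed6640f, fa3e1d2}.
That is 14 commits.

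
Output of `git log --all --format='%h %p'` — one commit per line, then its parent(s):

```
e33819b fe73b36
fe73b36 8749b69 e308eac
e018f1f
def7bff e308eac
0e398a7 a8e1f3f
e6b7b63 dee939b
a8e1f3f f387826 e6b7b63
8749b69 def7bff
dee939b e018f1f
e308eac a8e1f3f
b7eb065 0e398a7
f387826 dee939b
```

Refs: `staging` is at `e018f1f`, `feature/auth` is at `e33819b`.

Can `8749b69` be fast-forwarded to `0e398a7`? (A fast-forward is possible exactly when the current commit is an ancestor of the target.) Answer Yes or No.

No

A fast-forward from 8749b69 to 0e398a7 is possible iff 8749b69 is an ancestor of 0e398a7.
Ancestors of 0e398a7: {0e398a7, a8e1f3f, dee939b, e018f1f, e6b7b63, f387826}.
8749b69 is not among them, so fast-forward is not possible.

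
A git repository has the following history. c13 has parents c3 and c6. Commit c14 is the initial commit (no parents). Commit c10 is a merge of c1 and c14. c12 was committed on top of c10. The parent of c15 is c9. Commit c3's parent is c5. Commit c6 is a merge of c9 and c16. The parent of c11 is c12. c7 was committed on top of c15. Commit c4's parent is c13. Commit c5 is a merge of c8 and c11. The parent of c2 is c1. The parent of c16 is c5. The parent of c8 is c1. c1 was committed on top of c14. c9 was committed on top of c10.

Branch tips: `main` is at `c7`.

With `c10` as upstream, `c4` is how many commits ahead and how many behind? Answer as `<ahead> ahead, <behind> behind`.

10 ahead, 0 behind

Reachable from c4: {c1, c10, c11, c12, c13, c14, c16, c3, c4, c5, c6, c8, c9}.
Reachable from c10: {c1, c10, c14}.
Only in c4's history (ahead): {c11, c12, c13, c16, c3, c4, c5, c6, c8, c9} — 10.
Only in c10's history (behind): {} — 0.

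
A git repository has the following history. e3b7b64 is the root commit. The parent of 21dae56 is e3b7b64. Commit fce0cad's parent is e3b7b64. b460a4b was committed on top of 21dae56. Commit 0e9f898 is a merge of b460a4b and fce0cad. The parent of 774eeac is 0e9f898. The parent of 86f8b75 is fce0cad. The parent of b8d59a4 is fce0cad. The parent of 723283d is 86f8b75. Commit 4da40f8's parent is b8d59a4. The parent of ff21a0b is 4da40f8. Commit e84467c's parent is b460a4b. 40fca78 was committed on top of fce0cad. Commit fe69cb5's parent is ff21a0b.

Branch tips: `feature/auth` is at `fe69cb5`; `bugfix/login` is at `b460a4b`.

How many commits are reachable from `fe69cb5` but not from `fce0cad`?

4

Reachable from fe69cb5: {4da40f8, b8d59a4, e3b7b64, fce0cad, fe69cb5, ff21a0b}.
Reachable from fce0cad: {e3b7b64, fce0cad}.
In fe69cb5's history but not fce0cad's: {4da40f8, b8d59a4, fe69cb5, ff21a0b} — 4 commits.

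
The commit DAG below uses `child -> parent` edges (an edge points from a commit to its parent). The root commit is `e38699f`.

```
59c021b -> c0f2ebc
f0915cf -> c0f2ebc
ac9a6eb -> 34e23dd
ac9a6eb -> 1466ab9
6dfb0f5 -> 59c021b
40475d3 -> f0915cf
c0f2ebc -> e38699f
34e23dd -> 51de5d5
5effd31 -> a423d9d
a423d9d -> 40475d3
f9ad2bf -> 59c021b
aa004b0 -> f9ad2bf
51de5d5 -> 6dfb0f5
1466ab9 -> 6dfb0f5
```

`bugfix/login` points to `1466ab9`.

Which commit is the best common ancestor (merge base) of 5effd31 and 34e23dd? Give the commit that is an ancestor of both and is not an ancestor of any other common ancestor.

c0f2ebc

Ancestors of 5effd31: {40475d3, 5effd31, a423d9d, c0f2ebc, e38699f, f0915cf}.
Ancestors of 34e23dd: {34e23dd, 51de5d5, 59c021b, 6dfb0f5, c0f2ebc, e38699f}.
Common ancestors: {c0f2ebc, e38699f}.
Among these, c0f2ebc is not an ancestor of any other common ancestor — it is the merge base.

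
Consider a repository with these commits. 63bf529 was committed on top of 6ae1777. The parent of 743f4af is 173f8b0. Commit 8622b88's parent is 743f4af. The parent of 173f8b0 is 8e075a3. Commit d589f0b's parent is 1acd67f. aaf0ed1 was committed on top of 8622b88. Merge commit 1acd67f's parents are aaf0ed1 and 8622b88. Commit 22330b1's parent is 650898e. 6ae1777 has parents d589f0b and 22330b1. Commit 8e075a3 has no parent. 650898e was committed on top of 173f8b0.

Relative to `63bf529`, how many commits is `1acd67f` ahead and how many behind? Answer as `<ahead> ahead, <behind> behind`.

0 ahead, 5 behind

Reachable from 1acd67f: {173f8b0, 1acd67f, 743f4af, 8622b88, 8e075a3, aaf0ed1}.
Reachable from 63bf529: {173f8b0, 1acd67f, 22330b1, 63bf529, 650898e, 6ae1777, 743f4af, 8622b88, 8e075a3, aaf0ed1, d589f0b}.
Only in 1acd67f's history (ahead): {} — 0.
Only in 63bf529's history (behind): {22330b1, 63bf529, 650898e, 6ae1777, d589f0b} — 5.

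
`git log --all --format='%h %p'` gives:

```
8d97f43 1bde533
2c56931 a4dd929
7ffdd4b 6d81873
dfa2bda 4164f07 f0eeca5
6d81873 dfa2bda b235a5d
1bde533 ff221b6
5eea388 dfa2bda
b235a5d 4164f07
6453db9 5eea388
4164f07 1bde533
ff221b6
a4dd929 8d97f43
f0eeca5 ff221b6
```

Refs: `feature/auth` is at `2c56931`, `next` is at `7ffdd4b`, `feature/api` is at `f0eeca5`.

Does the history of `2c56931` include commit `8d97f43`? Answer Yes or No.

Ancestors of 2c56931 (commits reachable by following parents): {1bde533, 2c56931, 8d97f43, a4dd929, ff221b6}.
8d97f43 is in that set, so it is an ancestor of 2c56931.

Yes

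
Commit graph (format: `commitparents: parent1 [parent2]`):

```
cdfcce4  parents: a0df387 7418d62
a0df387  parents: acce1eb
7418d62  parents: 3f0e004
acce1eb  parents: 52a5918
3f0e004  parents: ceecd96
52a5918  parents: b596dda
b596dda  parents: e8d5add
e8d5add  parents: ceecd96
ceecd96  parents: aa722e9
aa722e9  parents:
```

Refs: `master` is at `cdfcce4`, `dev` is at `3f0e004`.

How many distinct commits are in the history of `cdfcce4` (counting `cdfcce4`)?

10

Walking parent pointers from cdfcce4: reachable set = {3f0e004, 52a5918, 7418d62, a0df387, aa722e9, acce1eb, b596dda, cdfcce4, ceecd96, e8d5add}.
That is 10 commits.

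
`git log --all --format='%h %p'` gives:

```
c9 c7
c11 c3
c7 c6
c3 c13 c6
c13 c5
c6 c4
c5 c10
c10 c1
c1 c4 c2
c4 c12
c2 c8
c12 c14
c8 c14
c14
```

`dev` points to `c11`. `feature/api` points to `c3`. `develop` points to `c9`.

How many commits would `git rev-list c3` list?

Walking parent pointers from c3: reachable set = {c1, c10, c12, c13, c14, c2, c3, c4, c5, c6, c8}.
That is 11 commits.

11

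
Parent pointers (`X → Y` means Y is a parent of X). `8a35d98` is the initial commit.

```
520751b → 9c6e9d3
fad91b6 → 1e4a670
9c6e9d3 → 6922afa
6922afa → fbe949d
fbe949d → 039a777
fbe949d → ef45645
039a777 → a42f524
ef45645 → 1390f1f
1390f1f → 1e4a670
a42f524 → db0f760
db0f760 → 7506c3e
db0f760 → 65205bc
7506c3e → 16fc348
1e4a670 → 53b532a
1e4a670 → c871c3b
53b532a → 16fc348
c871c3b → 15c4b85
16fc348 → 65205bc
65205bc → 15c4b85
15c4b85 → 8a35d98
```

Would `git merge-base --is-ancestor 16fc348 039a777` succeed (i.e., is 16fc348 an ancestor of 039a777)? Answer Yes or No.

Yes

Ancestors of 039a777 (commits reachable by following parents): {039a777, 15c4b85, 16fc348, 65205bc, 7506c3e, 8a35d98, a42f524, db0f760}.
16fc348 is in that set, so it is an ancestor of 039a777.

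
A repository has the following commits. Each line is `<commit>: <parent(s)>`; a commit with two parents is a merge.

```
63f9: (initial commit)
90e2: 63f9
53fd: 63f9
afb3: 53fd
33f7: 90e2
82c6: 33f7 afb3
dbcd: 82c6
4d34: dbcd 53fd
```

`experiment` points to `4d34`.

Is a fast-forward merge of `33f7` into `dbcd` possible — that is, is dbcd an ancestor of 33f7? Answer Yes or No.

No

A fast-forward from dbcd to 33f7 is possible iff dbcd is an ancestor of 33f7.
Ancestors of 33f7: {33f7, 63f9, 90e2}.
dbcd is not among them, so fast-forward is not possible.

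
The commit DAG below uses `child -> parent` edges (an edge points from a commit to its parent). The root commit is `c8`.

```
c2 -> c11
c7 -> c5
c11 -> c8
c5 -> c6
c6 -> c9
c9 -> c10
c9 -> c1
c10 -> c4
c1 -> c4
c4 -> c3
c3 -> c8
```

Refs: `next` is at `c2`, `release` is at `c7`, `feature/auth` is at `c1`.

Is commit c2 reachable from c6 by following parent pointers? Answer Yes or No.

Ancestors of c6: {c1, c10, c3, c4, c6, c8, c9}.
c2 is not in that set, so it is not an ancestor of c6.

No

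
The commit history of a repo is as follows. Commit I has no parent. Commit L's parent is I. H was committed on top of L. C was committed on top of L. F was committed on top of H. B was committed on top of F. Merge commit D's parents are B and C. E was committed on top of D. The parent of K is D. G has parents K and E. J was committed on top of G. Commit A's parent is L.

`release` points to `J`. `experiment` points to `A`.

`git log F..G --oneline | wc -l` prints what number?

Reachable from G: {B, C, D, E, F, G, H, I, K, L}.
Reachable from F: {F, H, I, L}.
In G's history but not F's: {B, C, D, E, G, K} — 6 commits.

6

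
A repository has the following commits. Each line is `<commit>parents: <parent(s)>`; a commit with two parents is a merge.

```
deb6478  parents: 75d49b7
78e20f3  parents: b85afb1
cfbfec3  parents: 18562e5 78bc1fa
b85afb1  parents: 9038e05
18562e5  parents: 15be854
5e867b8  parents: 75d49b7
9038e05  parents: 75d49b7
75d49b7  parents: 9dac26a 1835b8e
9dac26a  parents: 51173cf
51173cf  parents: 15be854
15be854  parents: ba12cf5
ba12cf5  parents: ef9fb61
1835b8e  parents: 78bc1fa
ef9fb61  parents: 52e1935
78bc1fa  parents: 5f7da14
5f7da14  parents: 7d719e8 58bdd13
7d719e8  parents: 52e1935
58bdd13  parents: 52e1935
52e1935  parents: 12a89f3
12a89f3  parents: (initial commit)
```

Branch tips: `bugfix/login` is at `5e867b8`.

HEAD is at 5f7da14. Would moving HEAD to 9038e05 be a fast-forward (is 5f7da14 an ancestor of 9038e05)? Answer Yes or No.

A fast-forward from 5f7da14 to 9038e05 is possible iff 5f7da14 is an ancestor of 9038e05.
Ancestors of 9038e05: {12a89f3, 15be854, 1835b8e, 51173cf, 52e1935, 58bdd13, 5f7da14, 75d49b7, 78bc1fa, 7d719e8, 9038e05, 9dac26a, ba12cf5, ef9fb61}.
5f7da14 is among them, so fast-forward is possible.

Yes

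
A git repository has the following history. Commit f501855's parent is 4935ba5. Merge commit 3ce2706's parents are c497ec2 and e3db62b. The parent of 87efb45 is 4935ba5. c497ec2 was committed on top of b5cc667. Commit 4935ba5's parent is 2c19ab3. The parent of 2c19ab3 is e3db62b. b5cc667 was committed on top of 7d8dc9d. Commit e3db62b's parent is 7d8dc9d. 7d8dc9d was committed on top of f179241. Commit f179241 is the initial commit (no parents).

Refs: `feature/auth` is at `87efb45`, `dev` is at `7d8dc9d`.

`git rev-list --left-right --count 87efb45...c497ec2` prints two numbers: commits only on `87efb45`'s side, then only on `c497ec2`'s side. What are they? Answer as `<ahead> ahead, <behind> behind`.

4 ahead, 2 behind

Reachable from 87efb45: {2c19ab3, 4935ba5, 7d8dc9d, 87efb45, e3db62b, f179241}.
Reachable from c497ec2: {7d8dc9d, b5cc667, c497ec2, f179241}.
Only in 87efb45's history (ahead): {2c19ab3, 4935ba5, 87efb45, e3db62b} — 4.
Only in c497ec2's history (behind): {b5cc667, c497ec2} — 2.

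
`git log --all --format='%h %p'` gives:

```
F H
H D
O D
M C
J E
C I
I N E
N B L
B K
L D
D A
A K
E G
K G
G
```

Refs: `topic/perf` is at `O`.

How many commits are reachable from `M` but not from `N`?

4

Reachable from M: {A, B, C, D, E, G, I, K, L, M, N}.
Reachable from N: {A, B, D, G, K, L, N}.
In M's history but not N's: {C, E, I, M} — 4 commits.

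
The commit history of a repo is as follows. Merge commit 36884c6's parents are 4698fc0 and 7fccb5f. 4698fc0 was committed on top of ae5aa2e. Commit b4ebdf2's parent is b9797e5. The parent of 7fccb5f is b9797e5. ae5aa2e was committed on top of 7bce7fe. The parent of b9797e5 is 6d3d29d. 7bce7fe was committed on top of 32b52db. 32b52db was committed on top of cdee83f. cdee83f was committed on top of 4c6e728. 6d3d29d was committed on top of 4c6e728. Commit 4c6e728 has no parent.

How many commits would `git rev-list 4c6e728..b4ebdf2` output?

3

Reachable from b4ebdf2: {4c6e728, 6d3d29d, b4ebdf2, b9797e5}.
Reachable from 4c6e728: {4c6e728}.
In b4ebdf2's history but not 4c6e728's: {6d3d29d, b4ebdf2, b9797e5} — 3 commits.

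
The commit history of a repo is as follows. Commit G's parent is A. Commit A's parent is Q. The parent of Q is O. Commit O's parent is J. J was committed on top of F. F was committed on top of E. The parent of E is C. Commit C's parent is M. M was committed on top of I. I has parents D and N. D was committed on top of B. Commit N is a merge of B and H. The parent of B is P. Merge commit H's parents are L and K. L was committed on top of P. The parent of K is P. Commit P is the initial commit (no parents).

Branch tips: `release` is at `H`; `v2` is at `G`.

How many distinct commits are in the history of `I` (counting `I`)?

Walking parent pointers from I: reachable set = {B, D, H, I, K, L, N, P}.
That is 8 commits.

8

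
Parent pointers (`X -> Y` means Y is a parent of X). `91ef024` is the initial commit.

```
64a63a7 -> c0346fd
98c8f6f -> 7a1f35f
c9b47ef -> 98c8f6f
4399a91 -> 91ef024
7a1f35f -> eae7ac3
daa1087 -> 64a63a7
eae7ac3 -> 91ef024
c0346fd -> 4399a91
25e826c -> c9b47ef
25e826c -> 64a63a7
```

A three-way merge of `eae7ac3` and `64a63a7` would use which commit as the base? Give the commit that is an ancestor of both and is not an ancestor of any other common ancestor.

91ef024

Ancestors of eae7ac3: {91ef024, eae7ac3}.
Ancestors of 64a63a7: {4399a91, 64a63a7, 91ef024, c0346fd}.
Common ancestors: {91ef024}.
The only common ancestor is 91ef024, so it is the merge base.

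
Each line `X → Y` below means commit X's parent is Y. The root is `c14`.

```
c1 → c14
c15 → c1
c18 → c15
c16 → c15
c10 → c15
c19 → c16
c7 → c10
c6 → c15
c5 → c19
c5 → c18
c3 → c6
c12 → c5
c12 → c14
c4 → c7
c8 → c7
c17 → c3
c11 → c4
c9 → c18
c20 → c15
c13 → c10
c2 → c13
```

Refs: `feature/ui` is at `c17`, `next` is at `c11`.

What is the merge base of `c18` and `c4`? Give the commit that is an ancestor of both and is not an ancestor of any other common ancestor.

c15

Ancestors of c18: {c1, c14, c15, c18}.
Ancestors of c4: {c1, c10, c14, c15, c4, c7}.
Common ancestors: {c1, c14, c15}.
Among these, c15 is not an ancestor of any other common ancestor — it is the merge base.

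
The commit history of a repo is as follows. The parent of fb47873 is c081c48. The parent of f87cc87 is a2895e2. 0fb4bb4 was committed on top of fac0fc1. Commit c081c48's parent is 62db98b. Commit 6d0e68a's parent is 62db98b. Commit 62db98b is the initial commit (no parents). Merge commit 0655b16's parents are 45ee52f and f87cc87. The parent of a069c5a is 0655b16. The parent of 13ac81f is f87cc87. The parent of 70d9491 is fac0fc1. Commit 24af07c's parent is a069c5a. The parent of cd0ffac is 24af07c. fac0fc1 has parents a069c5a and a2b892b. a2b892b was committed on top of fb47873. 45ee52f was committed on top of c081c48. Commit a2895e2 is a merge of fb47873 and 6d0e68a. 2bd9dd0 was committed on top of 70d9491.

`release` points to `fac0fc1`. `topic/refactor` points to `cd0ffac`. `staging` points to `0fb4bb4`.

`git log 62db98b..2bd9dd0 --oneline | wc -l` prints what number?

12

Reachable from 2bd9dd0: {0655b16, 2bd9dd0, 45ee52f, 62db98b, 6d0e68a, 70d9491, a069c5a, a2895e2, a2b892b, c081c48, f87cc87, fac0fc1, fb47873}.
Reachable from 62db98b: {62db98b}.
In 2bd9dd0's history but not 62db98b's: {0655b16, 2bd9dd0, 45ee52f, 6d0e68a, 70d9491, a069c5a, a2895e2, a2b892b, c081c48, f87cc87, fac0fc1, fb47873} — 12 commits.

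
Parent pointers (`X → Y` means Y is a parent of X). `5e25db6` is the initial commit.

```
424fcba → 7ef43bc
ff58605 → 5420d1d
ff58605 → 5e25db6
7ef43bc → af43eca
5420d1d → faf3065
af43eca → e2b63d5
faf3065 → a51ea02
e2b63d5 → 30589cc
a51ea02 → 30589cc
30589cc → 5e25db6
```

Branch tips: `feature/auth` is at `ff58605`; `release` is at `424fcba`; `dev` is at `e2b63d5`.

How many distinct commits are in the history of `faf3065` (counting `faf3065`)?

4

Walking parent pointers from faf3065: reachable set = {30589cc, 5e25db6, a51ea02, faf3065}.
That is 4 commits.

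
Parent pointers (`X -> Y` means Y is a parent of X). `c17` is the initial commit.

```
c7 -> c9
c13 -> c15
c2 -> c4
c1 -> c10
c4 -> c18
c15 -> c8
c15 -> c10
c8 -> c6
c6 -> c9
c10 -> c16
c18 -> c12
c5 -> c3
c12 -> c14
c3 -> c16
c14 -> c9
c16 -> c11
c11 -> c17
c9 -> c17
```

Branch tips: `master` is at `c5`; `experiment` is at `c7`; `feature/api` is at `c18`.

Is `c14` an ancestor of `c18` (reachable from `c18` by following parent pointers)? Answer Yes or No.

Yes

Ancestors of c18 (commits reachable by following parents): {c12, c14, c17, c18, c9}.
c14 is in that set, so it is an ancestor of c18.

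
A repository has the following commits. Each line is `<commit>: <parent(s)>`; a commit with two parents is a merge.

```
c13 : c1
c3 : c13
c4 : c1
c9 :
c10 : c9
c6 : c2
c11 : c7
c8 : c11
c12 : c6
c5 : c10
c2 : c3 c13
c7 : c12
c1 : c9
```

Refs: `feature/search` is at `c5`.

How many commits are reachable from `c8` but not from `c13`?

7

Reachable from c8: {c1, c11, c12, c13, c2, c3, c6, c7, c8, c9}.
Reachable from c13: {c1, c13, c9}.
In c8's history but not c13's: {c11, c12, c2, c3, c6, c7, c8} — 7 commits.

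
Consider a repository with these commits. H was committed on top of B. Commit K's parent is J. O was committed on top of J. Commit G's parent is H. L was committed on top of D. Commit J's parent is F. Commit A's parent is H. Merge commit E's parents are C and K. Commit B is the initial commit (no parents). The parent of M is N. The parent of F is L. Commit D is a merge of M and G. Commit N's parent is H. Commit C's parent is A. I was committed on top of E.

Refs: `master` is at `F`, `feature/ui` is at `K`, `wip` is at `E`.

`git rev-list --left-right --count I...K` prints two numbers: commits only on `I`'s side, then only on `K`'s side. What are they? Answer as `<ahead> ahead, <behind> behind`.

4 ahead, 0 behind

Reachable from I: {A, B, C, D, E, F, G, H, I, J, K, L, M, N}.
Reachable from K: {B, D, F, G, H, J, K, L, M, N}.
Only in I's history (ahead): {A, C, E, I} — 4.
Only in K's history (behind): {} — 0.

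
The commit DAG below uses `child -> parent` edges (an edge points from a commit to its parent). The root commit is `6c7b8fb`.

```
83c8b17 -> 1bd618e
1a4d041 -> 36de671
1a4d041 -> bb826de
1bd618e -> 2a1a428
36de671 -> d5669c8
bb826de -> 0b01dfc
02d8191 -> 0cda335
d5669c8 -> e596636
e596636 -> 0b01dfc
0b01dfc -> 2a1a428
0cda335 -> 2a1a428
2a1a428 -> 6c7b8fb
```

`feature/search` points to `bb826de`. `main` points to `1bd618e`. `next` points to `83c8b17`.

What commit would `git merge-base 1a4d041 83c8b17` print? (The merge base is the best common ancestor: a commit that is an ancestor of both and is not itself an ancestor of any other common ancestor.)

Ancestors of 1a4d041: {0b01dfc, 1a4d041, 2a1a428, 36de671, 6c7b8fb, bb826de, d5669c8, e596636}.
Ancestors of 83c8b17: {1bd618e, 2a1a428, 6c7b8fb, 83c8b17}.
Common ancestors: {2a1a428, 6c7b8fb}.
Among these, 2a1a428 is not an ancestor of any other common ancestor — it is the merge base.

2a1a428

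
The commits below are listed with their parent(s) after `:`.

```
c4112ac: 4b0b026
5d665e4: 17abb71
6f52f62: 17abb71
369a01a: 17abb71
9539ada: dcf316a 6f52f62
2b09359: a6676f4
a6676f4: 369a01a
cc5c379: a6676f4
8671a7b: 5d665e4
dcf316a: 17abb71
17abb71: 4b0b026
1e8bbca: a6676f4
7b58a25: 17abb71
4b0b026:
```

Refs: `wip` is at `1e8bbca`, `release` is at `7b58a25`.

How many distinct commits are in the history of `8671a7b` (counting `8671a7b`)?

4

Walking parent pointers from 8671a7b: reachable set = {17abb71, 4b0b026, 5d665e4, 8671a7b}.
That is 4 commits.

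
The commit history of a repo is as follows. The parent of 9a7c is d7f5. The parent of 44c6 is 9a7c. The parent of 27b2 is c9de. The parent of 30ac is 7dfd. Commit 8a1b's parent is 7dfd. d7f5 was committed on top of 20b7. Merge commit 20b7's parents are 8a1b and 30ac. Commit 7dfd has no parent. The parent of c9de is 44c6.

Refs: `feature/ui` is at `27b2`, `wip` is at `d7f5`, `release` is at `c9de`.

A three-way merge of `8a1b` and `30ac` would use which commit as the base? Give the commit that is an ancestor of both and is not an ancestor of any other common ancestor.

Ancestors of 8a1b: {7dfd, 8a1b}.
Ancestors of 30ac: {30ac, 7dfd}.
Common ancestors: {7dfd}.
The only common ancestor is 7dfd, so it is the merge base.

7dfd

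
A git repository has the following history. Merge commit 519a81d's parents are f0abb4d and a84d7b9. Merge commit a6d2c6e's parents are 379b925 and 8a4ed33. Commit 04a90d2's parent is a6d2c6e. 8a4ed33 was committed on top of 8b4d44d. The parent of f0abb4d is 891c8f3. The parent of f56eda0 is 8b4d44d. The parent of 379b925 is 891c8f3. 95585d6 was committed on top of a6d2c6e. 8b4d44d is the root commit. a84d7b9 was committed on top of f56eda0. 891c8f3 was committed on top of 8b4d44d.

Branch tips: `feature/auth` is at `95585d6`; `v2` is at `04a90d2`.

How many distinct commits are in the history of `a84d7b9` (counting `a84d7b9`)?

Walking parent pointers from a84d7b9: reachable set = {8b4d44d, a84d7b9, f56eda0}.
That is 3 commits.

3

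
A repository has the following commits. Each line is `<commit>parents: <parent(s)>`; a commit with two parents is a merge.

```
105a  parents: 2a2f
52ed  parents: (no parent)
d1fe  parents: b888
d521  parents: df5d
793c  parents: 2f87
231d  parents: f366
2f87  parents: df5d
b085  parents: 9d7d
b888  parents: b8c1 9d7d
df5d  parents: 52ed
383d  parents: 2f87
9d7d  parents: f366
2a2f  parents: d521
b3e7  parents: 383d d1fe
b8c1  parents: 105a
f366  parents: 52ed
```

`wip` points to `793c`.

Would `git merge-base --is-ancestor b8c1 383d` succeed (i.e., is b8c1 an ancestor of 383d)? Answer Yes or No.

No

Ancestors of 383d: {2f87, 383d, 52ed, df5d}.
b8c1 is not in that set, so it is not an ancestor of 383d.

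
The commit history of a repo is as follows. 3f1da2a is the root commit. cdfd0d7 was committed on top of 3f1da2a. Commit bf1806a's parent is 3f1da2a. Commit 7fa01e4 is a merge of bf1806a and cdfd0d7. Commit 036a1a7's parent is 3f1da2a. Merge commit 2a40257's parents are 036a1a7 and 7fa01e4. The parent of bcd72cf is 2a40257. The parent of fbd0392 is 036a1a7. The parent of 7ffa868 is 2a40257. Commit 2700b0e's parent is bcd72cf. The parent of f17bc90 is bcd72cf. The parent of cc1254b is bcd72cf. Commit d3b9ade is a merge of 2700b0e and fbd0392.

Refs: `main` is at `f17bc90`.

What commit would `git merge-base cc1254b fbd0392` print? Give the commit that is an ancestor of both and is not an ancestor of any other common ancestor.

Ancestors of cc1254b: {036a1a7, 2a40257, 3f1da2a, 7fa01e4, bcd72cf, bf1806a, cc1254b, cdfd0d7}.
Ancestors of fbd0392: {036a1a7, 3f1da2a, fbd0392}.
Common ancestors: {036a1a7, 3f1da2a}.
Among these, 036a1a7 is not an ancestor of any other common ancestor — it is the merge base.

036a1a7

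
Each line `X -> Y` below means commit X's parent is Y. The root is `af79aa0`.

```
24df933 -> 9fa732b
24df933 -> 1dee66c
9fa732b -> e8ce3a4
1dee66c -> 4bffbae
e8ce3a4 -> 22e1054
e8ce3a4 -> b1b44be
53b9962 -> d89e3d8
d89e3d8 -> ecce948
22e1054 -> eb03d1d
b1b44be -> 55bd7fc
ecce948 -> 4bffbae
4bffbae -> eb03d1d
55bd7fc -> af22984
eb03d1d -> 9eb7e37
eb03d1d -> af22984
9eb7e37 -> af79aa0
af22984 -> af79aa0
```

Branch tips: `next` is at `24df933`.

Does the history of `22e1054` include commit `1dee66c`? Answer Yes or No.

Ancestors of 22e1054: {22e1054, 9eb7e37, af22984, af79aa0, eb03d1d}.
1dee66c is not in that set, so it is not an ancestor of 22e1054.

No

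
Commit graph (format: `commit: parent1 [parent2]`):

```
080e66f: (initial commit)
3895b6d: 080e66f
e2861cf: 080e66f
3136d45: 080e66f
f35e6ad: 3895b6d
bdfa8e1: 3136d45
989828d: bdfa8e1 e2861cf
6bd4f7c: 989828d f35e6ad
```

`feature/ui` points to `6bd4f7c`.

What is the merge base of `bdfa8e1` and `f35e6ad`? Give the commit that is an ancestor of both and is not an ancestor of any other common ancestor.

Ancestors of bdfa8e1: {080e66f, 3136d45, bdfa8e1}.
Ancestors of f35e6ad: {080e66f, 3895b6d, f35e6ad}.
Common ancestors: {080e66f}.
The only common ancestor is 080e66f, so it is the merge base.

080e66f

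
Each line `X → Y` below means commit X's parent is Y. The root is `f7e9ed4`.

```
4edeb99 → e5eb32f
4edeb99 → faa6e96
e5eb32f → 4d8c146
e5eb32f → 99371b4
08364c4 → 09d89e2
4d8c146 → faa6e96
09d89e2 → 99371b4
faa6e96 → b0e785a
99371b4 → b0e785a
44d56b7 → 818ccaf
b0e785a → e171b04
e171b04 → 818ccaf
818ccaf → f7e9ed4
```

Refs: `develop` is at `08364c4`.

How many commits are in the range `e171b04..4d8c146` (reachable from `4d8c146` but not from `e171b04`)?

Reachable from 4d8c146: {4d8c146, 818ccaf, b0e785a, e171b04, f7e9ed4, faa6e96}.
Reachable from e171b04: {818ccaf, e171b04, f7e9ed4}.
In 4d8c146's history but not e171b04's: {4d8c146, b0e785a, faa6e96} — 3 commits.

3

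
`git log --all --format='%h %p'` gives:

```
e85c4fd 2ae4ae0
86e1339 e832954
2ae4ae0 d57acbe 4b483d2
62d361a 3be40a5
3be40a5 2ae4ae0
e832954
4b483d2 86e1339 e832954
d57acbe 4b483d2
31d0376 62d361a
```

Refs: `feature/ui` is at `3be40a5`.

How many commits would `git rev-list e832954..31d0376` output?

7

Reachable from 31d0376: {2ae4ae0, 31d0376, 3be40a5, 4b483d2, 62d361a, 86e1339, d57acbe, e832954}.
Reachable from e832954: {e832954}.
In 31d0376's history but not e832954's: {2ae4ae0, 31d0376, 3be40a5, 4b483d2, 62d361a, 86e1339, d57acbe} — 7 commits.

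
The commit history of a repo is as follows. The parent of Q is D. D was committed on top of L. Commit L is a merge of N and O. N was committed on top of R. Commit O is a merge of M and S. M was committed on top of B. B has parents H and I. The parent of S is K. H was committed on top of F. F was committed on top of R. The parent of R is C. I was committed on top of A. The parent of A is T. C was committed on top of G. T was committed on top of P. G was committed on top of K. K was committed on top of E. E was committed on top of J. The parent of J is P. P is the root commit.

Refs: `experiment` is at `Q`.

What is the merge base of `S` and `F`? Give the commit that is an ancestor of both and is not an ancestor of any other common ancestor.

K

Ancestors of S: {E, J, K, P, S}.
Ancestors of F: {C, E, F, G, J, K, P, R}.
Common ancestors: {E, J, K, P}.
Among these, K is not an ancestor of any other common ancestor — it is the merge base.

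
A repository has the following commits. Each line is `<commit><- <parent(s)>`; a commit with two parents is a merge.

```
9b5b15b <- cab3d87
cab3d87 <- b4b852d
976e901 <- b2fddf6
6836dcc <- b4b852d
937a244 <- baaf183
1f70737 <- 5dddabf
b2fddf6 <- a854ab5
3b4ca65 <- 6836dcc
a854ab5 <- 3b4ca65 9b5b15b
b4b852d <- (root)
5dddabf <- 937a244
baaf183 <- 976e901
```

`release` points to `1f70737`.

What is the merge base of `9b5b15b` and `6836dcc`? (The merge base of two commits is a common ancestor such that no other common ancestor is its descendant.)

b4b852d

Ancestors of 9b5b15b: {9b5b15b, b4b852d, cab3d87}.
Ancestors of 6836dcc: {6836dcc, b4b852d}.
Common ancestors: {b4b852d}.
The only common ancestor is b4b852d, so it is the merge base.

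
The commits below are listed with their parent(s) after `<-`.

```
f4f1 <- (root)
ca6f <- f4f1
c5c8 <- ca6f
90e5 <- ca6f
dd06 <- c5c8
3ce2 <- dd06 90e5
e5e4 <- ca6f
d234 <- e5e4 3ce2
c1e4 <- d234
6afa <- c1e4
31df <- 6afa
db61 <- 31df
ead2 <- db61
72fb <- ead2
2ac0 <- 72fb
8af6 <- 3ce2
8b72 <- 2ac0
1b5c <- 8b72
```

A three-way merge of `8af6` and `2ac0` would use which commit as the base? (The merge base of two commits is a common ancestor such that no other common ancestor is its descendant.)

Ancestors of 8af6: {3ce2, 8af6, 90e5, c5c8, ca6f, dd06, f4f1}.
Ancestors of 2ac0: {2ac0, 31df, 3ce2, 6afa, 72fb, 90e5, c1e4, c5c8, ca6f, d234, db61, dd06, e5e4, ead2, f4f1}.
Common ancestors: {3ce2, 90e5, c5c8, ca6f, dd06, f4f1}.
Among these, 3ce2 is not an ancestor of any other common ancestor — it is the merge base.

3ce2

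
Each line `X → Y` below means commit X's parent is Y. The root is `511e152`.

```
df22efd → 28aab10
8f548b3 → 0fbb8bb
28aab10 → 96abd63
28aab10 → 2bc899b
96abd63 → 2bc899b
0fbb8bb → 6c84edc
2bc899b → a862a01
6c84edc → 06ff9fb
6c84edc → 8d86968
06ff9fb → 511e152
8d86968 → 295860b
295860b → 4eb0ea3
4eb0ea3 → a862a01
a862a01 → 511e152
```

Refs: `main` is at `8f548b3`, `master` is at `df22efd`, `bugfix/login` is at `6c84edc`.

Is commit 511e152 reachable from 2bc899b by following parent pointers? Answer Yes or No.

Ancestors of 2bc899b (commits reachable by following parents): {2bc899b, 511e152, a862a01}.
511e152 is in that set, so it is an ancestor of 2bc899b.

Yes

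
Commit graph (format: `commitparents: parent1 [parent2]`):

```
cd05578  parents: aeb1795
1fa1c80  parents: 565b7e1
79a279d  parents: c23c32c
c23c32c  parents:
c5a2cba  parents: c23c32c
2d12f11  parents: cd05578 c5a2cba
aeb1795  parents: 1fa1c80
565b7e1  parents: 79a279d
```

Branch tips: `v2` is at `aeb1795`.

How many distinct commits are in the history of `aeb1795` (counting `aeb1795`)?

Walking parent pointers from aeb1795: reachable set = {1fa1c80, 565b7e1, 79a279d, aeb1795, c23c32c}.
That is 5 commits.

5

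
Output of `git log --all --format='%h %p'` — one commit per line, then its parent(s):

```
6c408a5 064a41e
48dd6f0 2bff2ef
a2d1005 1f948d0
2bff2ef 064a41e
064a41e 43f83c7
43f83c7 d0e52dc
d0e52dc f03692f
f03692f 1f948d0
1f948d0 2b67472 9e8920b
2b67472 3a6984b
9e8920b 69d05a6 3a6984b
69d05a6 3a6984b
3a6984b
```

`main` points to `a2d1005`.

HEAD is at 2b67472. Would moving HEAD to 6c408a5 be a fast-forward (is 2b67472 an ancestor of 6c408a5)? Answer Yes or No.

Yes

A fast-forward from 2b67472 to 6c408a5 is possible iff 2b67472 is an ancestor of 6c408a5.
Ancestors of 6c408a5: {064a41e, 1f948d0, 2b67472, 3a6984b, 43f83c7, 69d05a6, 6c408a5, 9e8920b, d0e52dc, f03692f}.
2b67472 is among them, so fast-forward is possible.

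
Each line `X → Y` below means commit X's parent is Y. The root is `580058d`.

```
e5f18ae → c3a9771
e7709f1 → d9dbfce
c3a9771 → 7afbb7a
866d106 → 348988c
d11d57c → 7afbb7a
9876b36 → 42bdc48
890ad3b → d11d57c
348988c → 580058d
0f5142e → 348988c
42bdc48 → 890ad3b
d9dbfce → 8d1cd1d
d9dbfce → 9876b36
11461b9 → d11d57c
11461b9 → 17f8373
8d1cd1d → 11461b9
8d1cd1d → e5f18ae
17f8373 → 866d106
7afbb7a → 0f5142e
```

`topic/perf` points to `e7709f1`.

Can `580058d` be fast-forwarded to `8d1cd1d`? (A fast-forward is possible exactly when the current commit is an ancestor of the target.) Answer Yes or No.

A fast-forward from 580058d to 8d1cd1d is possible iff 580058d is an ancestor of 8d1cd1d.
Ancestors of 8d1cd1d: {0f5142e, 11461b9, 17f8373, 348988c, 580058d, 7afbb7a, 866d106, 8d1cd1d, c3a9771, d11d57c, e5f18ae}.
580058d is among them, so fast-forward is possible.

Yes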